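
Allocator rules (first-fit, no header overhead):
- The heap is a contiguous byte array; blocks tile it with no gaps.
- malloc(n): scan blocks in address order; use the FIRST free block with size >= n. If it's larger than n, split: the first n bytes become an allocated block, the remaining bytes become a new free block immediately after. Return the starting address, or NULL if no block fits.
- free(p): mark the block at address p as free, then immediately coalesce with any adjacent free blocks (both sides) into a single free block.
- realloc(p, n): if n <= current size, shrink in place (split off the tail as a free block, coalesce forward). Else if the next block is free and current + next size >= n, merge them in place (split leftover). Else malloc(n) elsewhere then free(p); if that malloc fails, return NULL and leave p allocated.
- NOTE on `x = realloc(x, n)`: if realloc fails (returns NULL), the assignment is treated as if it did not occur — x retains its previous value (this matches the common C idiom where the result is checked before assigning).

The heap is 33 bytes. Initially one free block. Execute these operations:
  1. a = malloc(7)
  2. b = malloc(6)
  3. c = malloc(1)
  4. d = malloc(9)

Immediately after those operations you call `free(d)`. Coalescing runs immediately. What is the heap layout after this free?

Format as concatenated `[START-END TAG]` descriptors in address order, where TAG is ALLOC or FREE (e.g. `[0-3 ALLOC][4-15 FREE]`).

Op 1: a = malloc(7) -> a = 0; heap: [0-6 ALLOC][7-32 FREE]
Op 2: b = malloc(6) -> b = 7; heap: [0-6 ALLOC][7-12 ALLOC][13-32 FREE]
Op 3: c = malloc(1) -> c = 13; heap: [0-6 ALLOC][7-12 ALLOC][13-13 ALLOC][14-32 FREE]
Op 4: d = malloc(9) -> d = 14; heap: [0-6 ALLOC][7-12 ALLOC][13-13 ALLOC][14-22 ALLOC][23-32 FREE]
free(d): d = 14 -> block [14-22 ALLOC]; mark free, coalesce with adjacent free neighbors -> [0-6 ALLOC][7-12 ALLOC][13-13 ALLOC][14-32 FREE]

Answer: [0-6 ALLOC][7-12 ALLOC][13-13 ALLOC][14-32 FREE]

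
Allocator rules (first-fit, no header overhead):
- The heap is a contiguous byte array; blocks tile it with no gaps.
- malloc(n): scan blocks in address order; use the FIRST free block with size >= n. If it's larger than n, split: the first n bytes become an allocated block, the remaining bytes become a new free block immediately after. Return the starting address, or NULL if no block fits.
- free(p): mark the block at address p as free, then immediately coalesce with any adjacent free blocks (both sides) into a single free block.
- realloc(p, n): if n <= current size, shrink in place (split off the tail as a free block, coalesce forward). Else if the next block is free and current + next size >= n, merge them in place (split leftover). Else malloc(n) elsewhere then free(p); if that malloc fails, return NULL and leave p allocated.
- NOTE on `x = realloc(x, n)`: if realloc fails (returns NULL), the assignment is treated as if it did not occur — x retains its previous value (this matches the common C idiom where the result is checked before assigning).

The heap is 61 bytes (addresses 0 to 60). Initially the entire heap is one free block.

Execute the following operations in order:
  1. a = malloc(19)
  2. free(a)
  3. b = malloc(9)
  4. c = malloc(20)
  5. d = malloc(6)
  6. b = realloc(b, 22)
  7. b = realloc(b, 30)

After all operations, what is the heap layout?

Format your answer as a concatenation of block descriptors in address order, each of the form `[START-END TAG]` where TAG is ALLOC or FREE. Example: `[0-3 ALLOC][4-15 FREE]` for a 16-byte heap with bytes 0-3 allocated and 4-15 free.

Answer: [0-8 FREE][9-28 ALLOC][29-34 ALLOC][35-56 ALLOC][57-60 FREE]

Derivation:
Op 1: a = malloc(19) -> a = 0; heap: [0-18 ALLOC][19-60 FREE]
Op 2: free(a) -> (freed a); heap: [0-60 FREE]
Op 3: b = malloc(9) -> b = 0; heap: [0-8 ALLOC][9-60 FREE]
Op 4: c = malloc(20) -> c = 9; heap: [0-8 ALLOC][9-28 ALLOC][29-60 FREE]
Op 5: d = malloc(6) -> d = 29; heap: [0-8 ALLOC][9-28 ALLOC][29-34 ALLOC][35-60 FREE]
Op 6: b = realloc(b, 22) -> b = 35; heap: [0-8 FREE][9-28 ALLOC][29-34 ALLOC][35-56 ALLOC][57-60 FREE]
Op 7: b = realloc(b, 30) -> NULL (b unchanged); heap: [0-8 FREE][9-28 ALLOC][29-34 ALLOC][35-56 ALLOC][57-60 FREE]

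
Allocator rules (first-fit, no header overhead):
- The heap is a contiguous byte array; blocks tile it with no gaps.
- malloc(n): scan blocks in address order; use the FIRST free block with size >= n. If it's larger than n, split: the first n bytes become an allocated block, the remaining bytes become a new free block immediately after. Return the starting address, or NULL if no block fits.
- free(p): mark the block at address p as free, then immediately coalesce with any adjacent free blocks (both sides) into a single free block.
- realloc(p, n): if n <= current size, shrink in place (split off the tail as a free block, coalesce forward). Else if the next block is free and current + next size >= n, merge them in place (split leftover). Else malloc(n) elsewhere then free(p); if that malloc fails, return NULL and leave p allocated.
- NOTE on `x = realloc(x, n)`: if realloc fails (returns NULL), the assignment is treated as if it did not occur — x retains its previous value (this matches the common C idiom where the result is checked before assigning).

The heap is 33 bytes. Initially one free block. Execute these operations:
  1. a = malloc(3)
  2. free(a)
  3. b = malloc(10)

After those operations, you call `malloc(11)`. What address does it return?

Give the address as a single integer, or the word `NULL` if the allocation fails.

Answer: 10

Derivation:
Op 1: a = malloc(3) -> a = 0; heap: [0-2 ALLOC][3-32 FREE]
Op 2: free(a) -> (freed a); heap: [0-32 FREE]
Op 3: b = malloc(10) -> b = 0; heap: [0-9 ALLOC][10-32 FREE]
malloc(11): first-fit scan over [0-9 ALLOC][10-32 FREE] -> 10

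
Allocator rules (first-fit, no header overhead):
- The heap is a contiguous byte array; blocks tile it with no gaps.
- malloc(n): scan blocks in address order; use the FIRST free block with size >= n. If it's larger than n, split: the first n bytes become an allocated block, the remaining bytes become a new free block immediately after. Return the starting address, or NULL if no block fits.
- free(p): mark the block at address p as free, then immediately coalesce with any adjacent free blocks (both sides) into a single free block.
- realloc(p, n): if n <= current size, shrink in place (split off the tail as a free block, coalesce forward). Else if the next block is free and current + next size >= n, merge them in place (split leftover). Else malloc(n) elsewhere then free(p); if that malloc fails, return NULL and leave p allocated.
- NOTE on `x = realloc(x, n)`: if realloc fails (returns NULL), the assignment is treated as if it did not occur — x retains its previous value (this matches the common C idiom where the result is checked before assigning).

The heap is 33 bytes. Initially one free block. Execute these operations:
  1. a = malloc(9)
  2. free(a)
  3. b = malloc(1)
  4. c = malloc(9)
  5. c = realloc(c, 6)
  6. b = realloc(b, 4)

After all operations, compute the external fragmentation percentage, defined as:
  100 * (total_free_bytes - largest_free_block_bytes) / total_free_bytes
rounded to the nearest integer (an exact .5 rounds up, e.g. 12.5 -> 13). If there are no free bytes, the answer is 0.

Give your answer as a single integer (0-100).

Answer: 4

Derivation:
Op 1: a = malloc(9) -> a = 0; heap: [0-8 ALLOC][9-32 FREE]
Op 2: free(a) -> (freed a); heap: [0-32 FREE]
Op 3: b = malloc(1) -> b = 0; heap: [0-0 ALLOC][1-32 FREE]
Op 4: c = malloc(9) -> c = 1; heap: [0-0 ALLOC][1-9 ALLOC][10-32 FREE]
Op 5: c = realloc(c, 6) -> c = 1; heap: [0-0 ALLOC][1-6 ALLOC][7-32 FREE]
Op 6: b = realloc(b, 4) -> b = 7; heap: [0-0 FREE][1-6 ALLOC][7-10 ALLOC][11-32 FREE]
Free blocks: [1 22] total_free=23 largest=22 -> 100*(23-22)/23 = 100/23 ≈ 4.348 -> rounds to 4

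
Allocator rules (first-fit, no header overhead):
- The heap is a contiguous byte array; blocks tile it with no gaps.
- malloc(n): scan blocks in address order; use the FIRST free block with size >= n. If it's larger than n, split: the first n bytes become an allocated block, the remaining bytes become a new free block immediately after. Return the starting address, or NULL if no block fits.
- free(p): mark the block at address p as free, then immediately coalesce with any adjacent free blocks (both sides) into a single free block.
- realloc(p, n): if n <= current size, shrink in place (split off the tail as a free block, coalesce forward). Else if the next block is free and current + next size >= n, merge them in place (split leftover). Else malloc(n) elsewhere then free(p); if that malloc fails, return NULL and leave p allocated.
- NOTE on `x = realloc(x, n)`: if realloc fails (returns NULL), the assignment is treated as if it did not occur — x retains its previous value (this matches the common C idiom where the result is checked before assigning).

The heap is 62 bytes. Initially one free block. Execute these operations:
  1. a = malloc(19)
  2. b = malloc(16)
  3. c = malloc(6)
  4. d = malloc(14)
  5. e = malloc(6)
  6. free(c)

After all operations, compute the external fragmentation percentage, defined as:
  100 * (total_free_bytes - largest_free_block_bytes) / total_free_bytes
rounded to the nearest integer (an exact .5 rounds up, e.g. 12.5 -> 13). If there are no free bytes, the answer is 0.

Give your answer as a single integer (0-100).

Op 1: a = malloc(19) -> a = 0; heap: [0-18 ALLOC][19-61 FREE]
Op 2: b = malloc(16) -> b = 19; heap: [0-18 ALLOC][19-34 ALLOC][35-61 FREE]
Op 3: c = malloc(6) -> c = 35; heap: [0-18 ALLOC][19-34 ALLOC][35-40 ALLOC][41-61 FREE]
Op 4: d = malloc(14) -> d = 41; heap: [0-18 ALLOC][19-34 ALLOC][35-40 ALLOC][41-54 ALLOC][55-61 FREE]
Op 5: e = malloc(6) -> e = 55; heap: [0-18 ALLOC][19-34 ALLOC][35-40 ALLOC][41-54 ALLOC][55-60 ALLOC][61-61 FREE]
Op 6: free(c) -> (freed c); heap: [0-18 ALLOC][19-34 ALLOC][35-40 FREE][41-54 ALLOC][55-60 ALLOC][61-61 FREE]
Free blocks: [6 1] total_free=7 largest=6 -> 100*(7-6)/7 = 100/7 ≈ 14.286 -> rounds to 14

Answer: 14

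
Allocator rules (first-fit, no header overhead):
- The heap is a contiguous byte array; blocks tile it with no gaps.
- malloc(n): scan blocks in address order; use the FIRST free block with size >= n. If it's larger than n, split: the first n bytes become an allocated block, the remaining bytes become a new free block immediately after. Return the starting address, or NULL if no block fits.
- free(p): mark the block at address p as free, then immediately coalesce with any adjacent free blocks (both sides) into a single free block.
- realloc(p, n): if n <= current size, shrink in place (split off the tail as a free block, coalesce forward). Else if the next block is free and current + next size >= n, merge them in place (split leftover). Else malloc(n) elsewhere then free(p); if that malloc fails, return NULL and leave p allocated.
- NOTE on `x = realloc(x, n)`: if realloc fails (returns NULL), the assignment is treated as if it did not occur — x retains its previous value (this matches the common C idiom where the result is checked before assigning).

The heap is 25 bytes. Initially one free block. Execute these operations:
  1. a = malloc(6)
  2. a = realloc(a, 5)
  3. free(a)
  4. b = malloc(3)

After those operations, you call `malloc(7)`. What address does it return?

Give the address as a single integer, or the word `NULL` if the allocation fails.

Op 1: a = malloc(6) -> a = 0; heap: [0-5 ALLOC][6-24 FREE]
Op 2: a = realloc(a, 5) -> a = 0; heap: [0-4 ALLOC][5-24 FREE]
Op 3: free(a) -> (freed a); heap: [0-24 FREE]
Op 4: b = malloc(3) -> b = 0; heap: [0-2 ALLOC][3-24 FREE]
malloc(7): first-fit scan over [0-2 ALLOC][3-24 FREE] -> 3

Answer: 3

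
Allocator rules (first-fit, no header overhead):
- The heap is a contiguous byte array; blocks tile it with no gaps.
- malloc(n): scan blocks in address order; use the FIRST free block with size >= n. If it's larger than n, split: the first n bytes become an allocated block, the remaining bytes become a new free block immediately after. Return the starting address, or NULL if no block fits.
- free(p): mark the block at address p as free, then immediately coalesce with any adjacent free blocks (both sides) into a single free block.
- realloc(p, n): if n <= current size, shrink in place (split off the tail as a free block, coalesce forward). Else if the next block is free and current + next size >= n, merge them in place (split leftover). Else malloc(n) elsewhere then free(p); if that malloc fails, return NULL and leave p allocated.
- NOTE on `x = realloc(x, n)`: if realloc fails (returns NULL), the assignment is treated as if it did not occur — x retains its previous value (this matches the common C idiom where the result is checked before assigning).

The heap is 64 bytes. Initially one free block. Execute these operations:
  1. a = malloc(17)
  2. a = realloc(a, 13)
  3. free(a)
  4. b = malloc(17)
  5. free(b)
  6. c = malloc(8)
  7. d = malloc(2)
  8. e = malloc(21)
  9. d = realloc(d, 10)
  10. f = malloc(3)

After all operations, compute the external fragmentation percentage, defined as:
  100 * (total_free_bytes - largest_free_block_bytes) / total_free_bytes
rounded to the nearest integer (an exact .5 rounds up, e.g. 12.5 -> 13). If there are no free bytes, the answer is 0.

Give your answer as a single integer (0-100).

Answer: 9

Derivation:
Op 1: a = malloc(17) -> a = 0; heap: [0-16 ALLOC][17-63 FREE]
Op 2: a = realloc(a, 13) -> a = 0; heap: [0-12 ALLOC][13-63 FREE]
Op 3: free(a) -> (freed a); heap: [0-63 FREE]
Op 4: b = malloc(17) -> b = 0; heap: [0-16 ALLOC][17-63 FREE]
Op 5: free(b) -> (freed b); heap: [0-63 FREE]
Op 6: c = malloc(8) -> c = 0; heap: [0-7 ALLOC][8-63 FREE]
Op 7: d = malloc(2) -> d = 8; heap: [0-7 ALLOC][8-9 ALLOC][10-63 FREE]
Op 8: e = malloc(21) -> e = 10; heap: [0-7 ALLOC][8-9 ALLOC][10-30 ALLOC][31-63 FREE]
Op 9: d = realloc(d, 10) -> d = 31; heap: [0-7 ALLOC][8-9 FREE][10-30 ALLOC][31-40 ALLOC][41-63 FREE]
Op 10: f = malloc(3) -> f = 41; heap: [0-7 ALLOC][8-9 FREE][10-30 ALLOC][31-40 ALLOC][41-43 ALLOC][44-63 FREE]
Free blocks: [2 20] total_free=22 largest=20 -> 100*(22-20)/22 = 200/22 ≈ 9.091 -> rounds to 9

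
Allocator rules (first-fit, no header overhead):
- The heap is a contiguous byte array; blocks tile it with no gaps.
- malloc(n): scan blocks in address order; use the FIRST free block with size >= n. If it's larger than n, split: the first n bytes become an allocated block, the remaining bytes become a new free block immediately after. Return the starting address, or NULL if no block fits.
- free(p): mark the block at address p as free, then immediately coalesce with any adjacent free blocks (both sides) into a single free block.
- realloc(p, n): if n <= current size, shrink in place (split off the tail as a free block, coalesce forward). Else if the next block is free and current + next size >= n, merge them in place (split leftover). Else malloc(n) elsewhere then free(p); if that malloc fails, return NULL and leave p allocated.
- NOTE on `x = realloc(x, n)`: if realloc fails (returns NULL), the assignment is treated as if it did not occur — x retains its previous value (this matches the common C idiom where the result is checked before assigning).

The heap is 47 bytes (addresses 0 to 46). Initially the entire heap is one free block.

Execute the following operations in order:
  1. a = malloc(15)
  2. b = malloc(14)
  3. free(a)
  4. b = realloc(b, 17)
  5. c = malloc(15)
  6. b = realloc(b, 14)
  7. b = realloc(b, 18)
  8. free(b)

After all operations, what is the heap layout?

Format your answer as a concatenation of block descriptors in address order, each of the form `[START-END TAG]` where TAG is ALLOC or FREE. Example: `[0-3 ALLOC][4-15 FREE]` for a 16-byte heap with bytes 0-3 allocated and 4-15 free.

Answer: [0-14 ALLOC][15-46 FREE]

Derivation:
Op 1: a = malloc(15) -> a = 0; heap: [0-14 ALLOC][15-46 FREE]
Op 2: b = malloc(14) -> b = 15; heap: [0-14 ALLOC][15-28 ALLOC][29-46 FREE]
Op 3: free(a) -> (freed a); heap: [0-14 FREE][15-28 ALLOC][29-46 FREE]
Op 4: b = realloc(b, 17) -> b = 15; heap: [0-14 FREE][15-31 ALLOC][32-46 FREE]
Op 5: c = malloc(15) -> c = 0; heap: [0-14 ALLOC][15-31 ALLOC][32-46 FREE]
Op 6: b = realloc(b, 14) -> b = 15; heap: [0-14 ALLOC][15-28 ALLOC][29-46 FREE]
Op 7: b = realloc(b, 18) -> b = 15; heap: [0-14 ALLOC][15-32 ALLOC][33-46 FREE]
Op 8: free(b) -> (freed b); heap: [0-14 ALLOC][15-46 FREE]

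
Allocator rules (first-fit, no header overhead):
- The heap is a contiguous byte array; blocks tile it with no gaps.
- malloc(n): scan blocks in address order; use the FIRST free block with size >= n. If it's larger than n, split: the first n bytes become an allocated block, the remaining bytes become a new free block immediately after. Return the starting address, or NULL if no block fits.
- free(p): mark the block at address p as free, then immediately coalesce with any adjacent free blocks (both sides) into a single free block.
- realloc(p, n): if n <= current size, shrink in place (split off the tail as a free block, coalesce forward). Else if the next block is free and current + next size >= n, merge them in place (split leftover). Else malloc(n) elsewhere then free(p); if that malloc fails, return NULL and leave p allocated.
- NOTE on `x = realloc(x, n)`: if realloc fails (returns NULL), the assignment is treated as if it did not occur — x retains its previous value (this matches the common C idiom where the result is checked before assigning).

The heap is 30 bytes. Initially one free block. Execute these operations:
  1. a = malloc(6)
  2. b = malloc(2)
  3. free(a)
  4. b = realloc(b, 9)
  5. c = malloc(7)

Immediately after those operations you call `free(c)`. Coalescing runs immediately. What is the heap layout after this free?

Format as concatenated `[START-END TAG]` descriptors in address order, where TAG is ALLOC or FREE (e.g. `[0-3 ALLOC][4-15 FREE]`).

Answer: [0-5 FREE][6-14 ALLOC][15-29 FREE]

Derivation:
Op 1: a = malloc(6) -> a = 0; heap: [0-5 ALLOC][6-29 FREE]
Op 2: b = malloc(2) -> b = 6; heap: [0-5 ALLOC][6-7 ALLOC][8-29 FREE]
Op 3: free(a) -> (freed a); heap: [0-5 FREE][6-7 ALLOC][8-29 FREE]
Op 4: b = realloc(b, 9) -> b = 6; heap: [0-5 FREE][6-14 ALLOC][15-29 FREE]
Op 5: c = malloc(7) -> c = 15; heap: [0-5 FREE][6-14 ALLOC][15-21 ALLOC][22-29 FREE]
free(c): c = 15 -> block [15-21 ALLOC]; mark free, coalesce with adjacent free neighbors -> [0-5 FREE][6-14 ALLOC][15-29 FREE]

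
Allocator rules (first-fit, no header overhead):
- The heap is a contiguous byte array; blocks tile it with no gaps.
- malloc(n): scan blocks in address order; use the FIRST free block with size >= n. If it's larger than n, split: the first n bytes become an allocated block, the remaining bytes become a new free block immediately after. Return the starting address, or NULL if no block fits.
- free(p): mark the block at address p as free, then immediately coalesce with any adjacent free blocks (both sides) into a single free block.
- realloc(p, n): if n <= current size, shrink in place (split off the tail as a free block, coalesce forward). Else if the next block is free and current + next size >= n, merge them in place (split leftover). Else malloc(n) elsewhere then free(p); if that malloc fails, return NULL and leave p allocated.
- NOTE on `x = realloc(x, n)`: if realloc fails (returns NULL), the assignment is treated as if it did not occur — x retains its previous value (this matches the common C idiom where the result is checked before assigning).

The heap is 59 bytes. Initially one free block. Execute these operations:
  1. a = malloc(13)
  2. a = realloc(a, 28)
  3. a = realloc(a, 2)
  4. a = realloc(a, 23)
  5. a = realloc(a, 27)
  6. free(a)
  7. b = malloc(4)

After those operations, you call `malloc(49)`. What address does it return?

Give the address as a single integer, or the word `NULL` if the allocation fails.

Answer: 4

Derivation:
Op 1: a = malloc(13) -> a = 0; heap: [0-12 ALLOC][13-58 FREE]
Op 2: a = realloc(a, 28) -> a = 0; heap: [0-27 ALLOC][28-58 FREE]
Op 3: a = realloc(a, 2) -> a = 0; heap: [0-1 ALLOC][2-58 FREE]
Op 4: a = realloc(a, 23) -> a = 0; heap: [0-22 ALLOC][23-58 FREE]
Op 5: a = realloc(a, 27) -> a = 0; heap: [0-26 ALLOC][27-58 FREE]
Op 6: free(a) -> (freed a); heap: [0-58 FREE]
Op 7: b = malloc(4) -> b = 0; heap: [0-3 ALLOC][4-58 FREE]
malloc(49): first-fit scan over [0-3 ALLOC][4-58 FREE] -> 4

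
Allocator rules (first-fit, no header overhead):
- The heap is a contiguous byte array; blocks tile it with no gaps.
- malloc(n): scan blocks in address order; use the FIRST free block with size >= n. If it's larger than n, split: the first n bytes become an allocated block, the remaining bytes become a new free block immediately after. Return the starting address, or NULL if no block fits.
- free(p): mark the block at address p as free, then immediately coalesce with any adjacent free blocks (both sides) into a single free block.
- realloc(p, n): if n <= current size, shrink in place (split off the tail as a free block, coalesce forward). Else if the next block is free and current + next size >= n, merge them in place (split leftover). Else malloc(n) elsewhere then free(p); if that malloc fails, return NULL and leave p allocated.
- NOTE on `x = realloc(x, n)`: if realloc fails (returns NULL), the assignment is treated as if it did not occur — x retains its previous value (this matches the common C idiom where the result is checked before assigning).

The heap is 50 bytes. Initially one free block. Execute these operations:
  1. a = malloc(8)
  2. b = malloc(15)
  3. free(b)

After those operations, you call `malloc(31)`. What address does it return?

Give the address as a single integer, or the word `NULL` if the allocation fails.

Answer: 8

Derivation:
Op 1: a = malloc(8) -> a = 0; heap: [0-7 ALLOC][8-49 FREE]
Op 2: b = malloc(15) -> b = 8; heap: [0-7 ALLOC][8-22 ALLOC][23-49 FREE]
Op 3: free(b) -> (freed b); heap: [0-7 ALLOC][8-49 FREE]
malloc(31): first-fit scan over [0-7 ALLOC][8-49 FREE] -> 8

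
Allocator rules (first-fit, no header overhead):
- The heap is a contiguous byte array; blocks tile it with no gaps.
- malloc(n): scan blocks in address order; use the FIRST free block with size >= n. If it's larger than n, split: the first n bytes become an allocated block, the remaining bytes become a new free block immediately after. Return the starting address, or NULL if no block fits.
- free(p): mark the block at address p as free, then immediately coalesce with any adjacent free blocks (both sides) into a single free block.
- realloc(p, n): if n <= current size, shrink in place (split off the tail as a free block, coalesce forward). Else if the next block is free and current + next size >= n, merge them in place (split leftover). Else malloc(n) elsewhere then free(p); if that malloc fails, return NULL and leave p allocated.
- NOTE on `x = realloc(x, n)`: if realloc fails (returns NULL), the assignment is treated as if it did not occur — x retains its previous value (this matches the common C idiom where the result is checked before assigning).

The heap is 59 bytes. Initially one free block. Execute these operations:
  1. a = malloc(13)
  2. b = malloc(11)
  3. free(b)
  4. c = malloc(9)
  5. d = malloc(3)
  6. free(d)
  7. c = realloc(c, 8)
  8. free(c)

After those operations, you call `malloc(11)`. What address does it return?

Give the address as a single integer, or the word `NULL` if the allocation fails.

Op 1: a = malloc(13) -> a = 0; heap: [0-12 ALLOC][13-58 FREE]
Op 2: b = malloc(11) -> b = 13; heap: [0-12 ALLOC][13-23 ALLOC][24-58 FREE]
Op 3: free(b) -> (freed b); heap: [0-12 ALLOC][13-58 FREE]
Op 4: c = malloc(9) -> c = 13; heap: [0-12 ALLOC][13-21 ALLOC][22-58 FREE]
Op 5: d = malloc(3) -> d = 22; heap: [0-12 ALLOC][13-21 ALLOC][22-24 ALLOC][25-58 FREE]
Op 6: free(d) -> (freed d); heap: [0-12 ALLOC][13-21 ALLOC][22-58 FREE]
Op 7: c = realloc(c, 8) -> c = 13; heap: [0-12 ALLOC][13-20 ALLOC][21-58 FREE]
Op 8: free(c) -> (freed c); heap: [0-12 ALLOC][13-58 FREE]
malloc(11): first-fit scan over [0-12 ALLOC][13-58 FREE] -> 13

Answer: 13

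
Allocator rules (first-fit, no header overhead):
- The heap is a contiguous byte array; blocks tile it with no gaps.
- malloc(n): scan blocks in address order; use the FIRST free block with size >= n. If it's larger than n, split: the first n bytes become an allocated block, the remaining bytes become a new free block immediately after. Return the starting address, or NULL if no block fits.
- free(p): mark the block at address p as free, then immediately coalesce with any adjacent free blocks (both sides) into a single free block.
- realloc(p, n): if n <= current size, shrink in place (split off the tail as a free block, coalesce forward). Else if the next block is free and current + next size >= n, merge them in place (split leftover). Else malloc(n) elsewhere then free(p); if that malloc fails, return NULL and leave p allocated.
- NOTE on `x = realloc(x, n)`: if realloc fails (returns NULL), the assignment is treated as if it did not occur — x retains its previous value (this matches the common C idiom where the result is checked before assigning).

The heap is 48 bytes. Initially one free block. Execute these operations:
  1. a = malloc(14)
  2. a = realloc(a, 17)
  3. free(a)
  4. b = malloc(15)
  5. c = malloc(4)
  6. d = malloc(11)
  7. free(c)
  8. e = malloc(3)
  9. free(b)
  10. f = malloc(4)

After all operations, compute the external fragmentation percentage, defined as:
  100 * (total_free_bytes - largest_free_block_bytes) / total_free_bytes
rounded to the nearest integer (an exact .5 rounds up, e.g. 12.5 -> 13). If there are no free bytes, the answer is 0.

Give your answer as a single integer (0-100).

Answer: 40

Derivation:
Op 1: a = malloc(14) -> a = 0; heap: [0-13 ALLOC][14-47 FREE]
Op 2: a = realloc(a, 17) -> a = 0; heap: [0-16 ALLOC][17-47 FREE]
Op 3: free(a) -> (freed a); heap: [0-47 FREE]
Op 4: b = malloc(15) -> b = 0; heap: [0-14 ALLOC][15-47 FREE]
Op 5: c = malloc(4) -> c = 15; heap: [0-14 ALLOC][15-18 ALLOC][19-47 FREE]
Op 6: d = malloc(11) -> d = 19; heap: [0-14 ALLOC][15-18 ALLOC][19-29 ALLOC][30-47 FREE]
Op 7: free(c) -> (freed c); heap: [0-14 ALLOC][15-18 FREE][19-29 ALLOC][30-47 FREE]
Op 8: e = malloc(3) -> e = 15; heap: [0-14 ALLOC][15-17 ALLOC][18-18 FREE][19-29 ALLOC][30-47 FREE]
Op 9: free(b) -> (freed b); heap: [0-14 FREE][15-17 ALLOC][18-18 FREE][19-29 ALLOC][30-47 FREE]
Op 10: f = malloc(4) -> f = 0; heap: [0-3 ALLOC][4-14 FREE][15-17 ALLOC][18-18 FREE][19-29 ALLOC][30-47 FREE]
Free blocks: [11 1 18] total_free=30 largest=18 -> 100*(30-18)/30 = 1200/30 = 40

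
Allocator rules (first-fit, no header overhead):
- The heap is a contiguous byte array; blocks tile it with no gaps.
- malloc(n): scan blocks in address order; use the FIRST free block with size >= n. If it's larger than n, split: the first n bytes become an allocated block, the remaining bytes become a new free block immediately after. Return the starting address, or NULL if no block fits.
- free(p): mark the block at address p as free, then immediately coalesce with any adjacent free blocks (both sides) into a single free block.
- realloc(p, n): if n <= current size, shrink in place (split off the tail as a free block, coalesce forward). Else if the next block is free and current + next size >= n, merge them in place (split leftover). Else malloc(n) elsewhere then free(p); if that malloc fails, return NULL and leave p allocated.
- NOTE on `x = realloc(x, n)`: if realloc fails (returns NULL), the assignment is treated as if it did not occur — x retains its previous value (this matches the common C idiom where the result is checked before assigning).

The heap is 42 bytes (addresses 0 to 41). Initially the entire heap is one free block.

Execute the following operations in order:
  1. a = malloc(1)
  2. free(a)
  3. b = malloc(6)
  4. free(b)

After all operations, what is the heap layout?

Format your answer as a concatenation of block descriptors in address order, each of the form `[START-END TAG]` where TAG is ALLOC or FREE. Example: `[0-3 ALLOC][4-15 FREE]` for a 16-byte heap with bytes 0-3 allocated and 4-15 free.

Answer: [0-41 FREE]

Derivation:
Op 1: a = malloc(1) -> a = 0; heap: [0-0 ALLOC][1-41 FREE]
Op 2: free(a) -> (freed a); heap: [0-41 FREE]
Op 3: b = malloc(6) -> b = 0; heap: [0-5 ALLOC][6-41 FREE]
Op 4: free(b) -> (freed b); heap: [0-41 FREE]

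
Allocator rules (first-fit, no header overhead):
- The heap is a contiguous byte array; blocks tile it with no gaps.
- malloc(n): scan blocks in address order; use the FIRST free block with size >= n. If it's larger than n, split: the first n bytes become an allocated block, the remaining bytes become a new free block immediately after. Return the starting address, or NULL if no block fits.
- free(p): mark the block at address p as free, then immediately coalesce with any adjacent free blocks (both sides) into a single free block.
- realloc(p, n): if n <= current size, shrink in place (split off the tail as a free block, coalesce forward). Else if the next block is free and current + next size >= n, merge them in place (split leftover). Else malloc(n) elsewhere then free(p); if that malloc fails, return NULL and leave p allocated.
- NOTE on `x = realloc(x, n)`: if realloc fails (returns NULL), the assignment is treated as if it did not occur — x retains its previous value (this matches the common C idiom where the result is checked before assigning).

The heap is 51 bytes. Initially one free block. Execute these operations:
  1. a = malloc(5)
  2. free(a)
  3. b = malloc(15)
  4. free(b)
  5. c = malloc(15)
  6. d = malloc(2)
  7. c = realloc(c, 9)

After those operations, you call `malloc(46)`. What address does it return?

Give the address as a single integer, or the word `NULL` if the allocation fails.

Op 1: a = malloc(5) -> a = 0; heap: [0-4 ALLOC][5-50 FREE]
Op 2: free(a) -> (freed a); heap: [0-50 FREE]
Op 3: b = malloc(15) -> b = 0; heap: [0-14 ALLOC][15-50 FREE]
Op 4: free(b) -> (freed b); heap: [0-50 FREE]
Op 5: c = malloc(15) -> c = 0; heap: [0-14 ALLOC][15-50 FREE]
Op 6: d = malloc(2) -> d = 15; heap: [0-14 ALLOC][15-16 ALLOC][17-50 FREE]
Op 7: c = realloc(c, 9) -> c = 0; heap: [0-8 ALLOC][9-14 FREE][15-16 ALLOC][17-50 FREE]
malloc(46): first-fit scan over [0-8 ALLOC][9-14 FREE][15-16 ALLOC][17-50 FREE] -> NULL

Answer: NULL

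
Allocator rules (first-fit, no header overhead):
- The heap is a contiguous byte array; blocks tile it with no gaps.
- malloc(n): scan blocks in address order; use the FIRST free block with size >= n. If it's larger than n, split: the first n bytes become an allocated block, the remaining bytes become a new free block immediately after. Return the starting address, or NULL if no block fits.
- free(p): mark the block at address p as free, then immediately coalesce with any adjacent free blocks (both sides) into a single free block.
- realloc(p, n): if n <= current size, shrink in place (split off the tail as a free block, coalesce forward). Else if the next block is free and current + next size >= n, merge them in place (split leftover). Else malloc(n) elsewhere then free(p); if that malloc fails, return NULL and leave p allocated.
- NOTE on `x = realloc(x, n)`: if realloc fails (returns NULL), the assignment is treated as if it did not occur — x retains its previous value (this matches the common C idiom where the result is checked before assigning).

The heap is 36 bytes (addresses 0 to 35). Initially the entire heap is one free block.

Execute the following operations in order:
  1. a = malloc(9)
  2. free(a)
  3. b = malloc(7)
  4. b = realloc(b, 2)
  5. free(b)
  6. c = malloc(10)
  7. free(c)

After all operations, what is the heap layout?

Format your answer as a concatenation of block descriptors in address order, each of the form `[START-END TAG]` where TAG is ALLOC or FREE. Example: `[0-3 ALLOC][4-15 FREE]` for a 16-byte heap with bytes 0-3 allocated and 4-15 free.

Op 1: a = malloc(9) -> a = 0; heap: [0-8 ALLOC][9-35 FREE]
Op 2: free(a) -> (freed a); heap: [0-35 FREE]
Op 3: b = malloc(7) -> b = 0; heap: [0-6 ALLOC][7-35 FREE]
Op 4: b = realloc(b, 2) -> b = 0; heap: [0-1 ALLOC][2-35 FREE]
Op 5: free(b) -> (freed b); heap: [0-35 FREE]
Op 6: c = malloc(10) -> c = 0; heap: [0-9 ALLOC][10-35 FREE]
Op 7: free(c) -> (freed c); heap: [0-35 FREE]

Answer: [0-35 FREE]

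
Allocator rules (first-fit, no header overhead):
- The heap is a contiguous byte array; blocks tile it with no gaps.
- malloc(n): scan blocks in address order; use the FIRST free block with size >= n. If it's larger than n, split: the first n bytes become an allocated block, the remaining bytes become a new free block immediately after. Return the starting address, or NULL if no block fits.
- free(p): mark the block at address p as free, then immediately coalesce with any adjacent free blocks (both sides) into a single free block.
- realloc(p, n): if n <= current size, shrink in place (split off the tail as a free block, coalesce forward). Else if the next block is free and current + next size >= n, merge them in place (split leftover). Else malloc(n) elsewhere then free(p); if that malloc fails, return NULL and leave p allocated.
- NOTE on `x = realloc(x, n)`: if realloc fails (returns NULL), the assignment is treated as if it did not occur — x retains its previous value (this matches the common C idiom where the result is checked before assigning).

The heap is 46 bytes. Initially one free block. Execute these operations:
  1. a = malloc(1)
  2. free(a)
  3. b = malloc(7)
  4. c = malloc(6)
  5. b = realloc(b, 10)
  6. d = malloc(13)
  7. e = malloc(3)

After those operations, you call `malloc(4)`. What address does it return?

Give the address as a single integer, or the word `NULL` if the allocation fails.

Op 1: a = malloc(1) -> a = 0; heap: [0-0 ALLOC][1-45 FREE]
Op 2: free(a) -> (freed a); heap: [0-45 FREE]
Op 3: b = malloc(7) -> b = 0; heap: [0-6 ALLOC][7-45 FREE]
Op 4: c = malloc(6) -> c = 7; heap: [0-6 ALLOC][7-12 ALLOC][13-45 FREE]
Op 5: b = realloc(b, 10) -> b = 13; heap: [0-6 FREE][7-12 ALLOC][13-22 ALLOC][23-45 FREE]
Op 6: d = malloc(13) -> d = 23; heap: [0-6 FREE][7-12 ALLOC][13-22 ALLOC][23-35 ALLOC][36-45 FREE]
Op 7: e = malloc(3) -> e = 0; heap: [0-2 ALLOC][3-6 FREE][7-12 ALLOC][13-22 ALLOC][23-35 ALLOC][36-45 FREE]
malloc(4): first-fit scan over [0-2 ALLOC][3-6 FREE][7-12 ALLOC][13-22 ALLOC][23-35 ALLOC][36-45 FREE] -> 3

Answer: 3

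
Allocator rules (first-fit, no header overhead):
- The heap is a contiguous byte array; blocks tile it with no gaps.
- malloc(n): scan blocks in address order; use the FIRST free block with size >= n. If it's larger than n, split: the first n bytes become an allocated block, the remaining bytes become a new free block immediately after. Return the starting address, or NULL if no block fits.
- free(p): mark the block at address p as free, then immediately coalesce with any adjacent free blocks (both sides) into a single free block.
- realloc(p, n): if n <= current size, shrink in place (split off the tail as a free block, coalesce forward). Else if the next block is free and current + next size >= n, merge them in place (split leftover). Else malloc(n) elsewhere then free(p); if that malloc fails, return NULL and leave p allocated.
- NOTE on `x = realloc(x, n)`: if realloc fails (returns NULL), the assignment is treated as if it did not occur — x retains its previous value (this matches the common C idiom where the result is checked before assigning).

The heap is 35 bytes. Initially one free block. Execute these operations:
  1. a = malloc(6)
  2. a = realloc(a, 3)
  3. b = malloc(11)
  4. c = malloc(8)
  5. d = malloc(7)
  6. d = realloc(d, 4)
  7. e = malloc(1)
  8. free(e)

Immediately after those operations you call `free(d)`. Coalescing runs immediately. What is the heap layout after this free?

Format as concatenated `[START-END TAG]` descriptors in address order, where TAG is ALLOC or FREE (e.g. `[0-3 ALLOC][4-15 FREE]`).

Op 1: a = malloc(6) -> a = 0; heap: [0-5 ALLOC][6-34 FREE]
Op 2: a = realloc(a, 3) -> a = 0; heap: [0-2 ALLOC][3-34 FREE]
Op 3: b = malloc(11) -> b = 3; heap: [0-2 ALLOC][3-13 ALLOC][14-34 FREE]
Op 4: c = malloc(8) -> c = 14; heap: [0-2 ALLOC][3-13 ALLOC][14-21 ALLOC][22-34 FREE]
Op 5: d = malloc(7) -> d = 22; heap: [0-2 ALLOC][3-13 ALLOC][14-21 ALLOC][22-28 ALLOC][29-34 FREE]
Op 6: d = realloc(d, 4) -> d = 22; heap: [0-2 ALLOC][3-13 ALLOC][14-21 ALLOC][22-25 ALLOC][26-34 FREE]
Op 7: e = malloc(1) -> e = 26; heap: [0-2 ALLOC][3-13 ALLOC][14-21 ALLOC][22-25 ALLOC][26-26 ALLOC][27-34 FREE]
Op 8: free(e) -> (freed e); heap: [0-2 ALLOC][3-13 ALLOC][14-21 ALLOC][22-25 ALLOC][26-34 FREE]
free(d): d = 22 -> block [22-25 ALLOC]; mark free, coalesce with adjacent free neighbors -> [0-2 ALLOC][3-13 ALLOC][14-21 ALLOC][22-34 FREE]

Answer: [0-2 ALLOC][3-13 ALLOC][14-21 ALLOC][22-34 FREE]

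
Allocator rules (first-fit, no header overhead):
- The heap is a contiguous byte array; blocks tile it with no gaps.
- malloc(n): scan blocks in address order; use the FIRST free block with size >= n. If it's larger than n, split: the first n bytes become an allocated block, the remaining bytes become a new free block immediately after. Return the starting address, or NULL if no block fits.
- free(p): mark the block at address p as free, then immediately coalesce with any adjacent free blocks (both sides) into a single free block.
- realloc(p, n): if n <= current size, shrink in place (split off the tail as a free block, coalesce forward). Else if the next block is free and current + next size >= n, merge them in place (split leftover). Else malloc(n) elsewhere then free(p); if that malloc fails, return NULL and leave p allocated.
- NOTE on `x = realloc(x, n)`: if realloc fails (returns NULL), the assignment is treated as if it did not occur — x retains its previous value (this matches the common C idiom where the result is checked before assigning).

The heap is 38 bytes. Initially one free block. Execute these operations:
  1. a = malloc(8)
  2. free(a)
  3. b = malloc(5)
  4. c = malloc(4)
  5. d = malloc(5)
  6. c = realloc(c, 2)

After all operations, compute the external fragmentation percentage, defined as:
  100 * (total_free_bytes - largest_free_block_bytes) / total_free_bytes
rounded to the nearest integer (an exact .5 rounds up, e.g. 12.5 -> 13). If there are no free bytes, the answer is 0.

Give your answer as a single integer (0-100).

Answer: 8

Derivation:
Op 1: a = malloc(8) -> a = 0; heap: [0-7 ALLOC][8-37 FREE]
Op 2: free(a) -> (freed a); heap: [0-37 FREE]
Op 3: b = malloc(5) -> b = 0; heap: [0-4 ALLOC][5-37 FREE]
Op 4: c = malloc(4) -> c = 5; heap: [0-4 ALLOC][5-8 ALLOC][9-37 FREE]
Op 5: d = malloc(5) -> d = 9; heap: [0-4 ALLOC][5-8 ALLOC][9-13 ALLOC][14-37 FREE]
Op 6: c = realloc(c, 2) -> c = 5; heap: [0-4 ALLOC][5-6 ALLOC][7-8 FREE][9-13 ALLOC][14-37 FREE]
Free blocks: [2 24] total_free=26 largest=24 -> 100*(26-24)/26 = 200/26 ≈ 7.692 -> rounds to 8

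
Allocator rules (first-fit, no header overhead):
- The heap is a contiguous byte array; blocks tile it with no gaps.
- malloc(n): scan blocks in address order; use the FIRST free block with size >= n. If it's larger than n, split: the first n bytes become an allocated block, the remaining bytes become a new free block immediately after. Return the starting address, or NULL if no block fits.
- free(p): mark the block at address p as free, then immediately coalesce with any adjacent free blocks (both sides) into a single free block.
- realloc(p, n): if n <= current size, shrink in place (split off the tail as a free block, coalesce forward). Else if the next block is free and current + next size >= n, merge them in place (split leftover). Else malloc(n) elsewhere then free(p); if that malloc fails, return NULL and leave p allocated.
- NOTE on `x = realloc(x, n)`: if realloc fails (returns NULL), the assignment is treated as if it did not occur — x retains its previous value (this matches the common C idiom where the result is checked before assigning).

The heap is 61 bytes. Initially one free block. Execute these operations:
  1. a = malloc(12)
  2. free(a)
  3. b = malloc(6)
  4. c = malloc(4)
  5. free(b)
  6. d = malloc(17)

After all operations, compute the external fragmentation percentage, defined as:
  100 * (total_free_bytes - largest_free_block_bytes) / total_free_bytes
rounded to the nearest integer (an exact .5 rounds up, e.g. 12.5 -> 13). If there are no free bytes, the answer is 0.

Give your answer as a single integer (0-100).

Answer: 15

Derivation:
Op 1: a = malloc(12) -> a = 0; heap: [0-11 ALLOC][12-60 FREE]
Op 2: free(a) -> (freed a); heap: [0-60 FREE]
Op 3: b = malloc(6) -> b = 0; heap: [0-5 ALLOC][6-60 FREE]
Op 4: c = malloc(4) -> c = 6; heap: [0-5 ALLOC][6-9 ALLOC][10-60 FREE]
Op 5: free(b) -> (freed b); heap: [0-5 FREE][6-9 ALLOC][10-60 FREE]
Op 6: d = malloc(17) -> d = 10; heap: [0-5 FREE][6-9 ALLOC][10-26 ALLOC][27-60 FREE]
Free blocks: [6 34] total_free=40 largest=34 -> 100*(40-34)/40 = 600/40 = 15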